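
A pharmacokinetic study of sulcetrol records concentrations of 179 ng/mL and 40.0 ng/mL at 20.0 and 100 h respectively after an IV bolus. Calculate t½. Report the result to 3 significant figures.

k = ln(C₁/C₂) / (t₂ − t₁) = ln(179/40.0) / (100 − 20.0)
  = 1.499 / 80.00 = 0.01873 h⁻¹
t½ = ln 2 / k = ln 2 / 0.01873 ≈ 37.0 hours

37.0 hours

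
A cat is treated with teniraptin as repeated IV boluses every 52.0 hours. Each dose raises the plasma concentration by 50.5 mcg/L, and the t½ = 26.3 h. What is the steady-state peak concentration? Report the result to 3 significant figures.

k = ln 2 / 26.3 = 0.02636 h⁻¹
Fraction remaining after one interval: e^(−kτ) = e^(−0.02636 × 52.0) = 0.2540
R = 1 / (1 − 0.2540) = 1.340
Css,max = 50.5 × 1.340 ≈ 67.7 mcg/L

67.7 mcg/L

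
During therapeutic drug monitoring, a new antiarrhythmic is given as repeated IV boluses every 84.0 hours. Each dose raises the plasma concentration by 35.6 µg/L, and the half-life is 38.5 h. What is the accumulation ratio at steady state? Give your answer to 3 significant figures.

k = ln 2 / 38.5 = 0.01800 h⁻¹
Fraction remaining after one interval: e^(−kτ) = e^(−0.01800 × 84.0) = 0.2204
R = 1 / (1 − 0.2204) = 1 / 0.7796 ≈ 1.28

1.28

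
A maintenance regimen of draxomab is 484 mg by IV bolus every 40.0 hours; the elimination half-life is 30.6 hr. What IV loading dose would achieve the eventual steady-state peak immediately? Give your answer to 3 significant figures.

812 mg

k = ln 2 / 30.6 = 0.02265 hr⁻¹
Accumulation ratio R = 1 / (1 − e^(−kτ)) = 1 / (1 − e^(−0.02265×40.0)) = 1 / (1 − 0.4041) = 1.678
Loading dose = maintenance dose × R = 484 × 1.678 ≈ 812 mg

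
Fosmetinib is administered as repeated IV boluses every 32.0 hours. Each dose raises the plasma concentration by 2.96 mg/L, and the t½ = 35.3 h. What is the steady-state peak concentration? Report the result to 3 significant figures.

k = ln 2 / 35.3 = 0.01964 h⁻¹
Fraction remaining after one interval: e^(−kτ) = e^(−0.01964 × 32.0) = 0.5335
R = 1 / (1 − 0.5335) = 2.143
Css,max = 2.96 × 2.143 ≈ 6.34 mg/L

6.34 mg/L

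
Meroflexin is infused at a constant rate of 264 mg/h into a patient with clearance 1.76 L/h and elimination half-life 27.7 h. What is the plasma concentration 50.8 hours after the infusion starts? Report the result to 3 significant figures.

108 µg/mL

Css = rate / CL = 264 / 1.76 = 150.0 µg/mL
k = ln 2 / 27.7 = 0.02502 h⁻¹
C(t) = Css (1 − e^(−kt)) = 150.0 × (1 − e^(−1.271)) = 150.0 × 0.7195 ≈ 108 µg/mL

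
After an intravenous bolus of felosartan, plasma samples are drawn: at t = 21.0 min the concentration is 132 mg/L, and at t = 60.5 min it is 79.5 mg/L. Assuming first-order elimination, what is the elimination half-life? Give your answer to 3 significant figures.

54.0 minutes

k = ln(C₁/C₂) / (t₂ − t₁) = ln(132/79.5) / (60.5 − 21.0)
  = 0.5070 / 39.50 = 0.01284 min⁻¹
t½ = ln 2 / k = ln 2 / 0.01284 ≈ 54.0 minutes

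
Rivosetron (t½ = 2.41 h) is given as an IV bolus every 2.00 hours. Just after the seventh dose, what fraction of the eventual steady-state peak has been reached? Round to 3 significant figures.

0.982

k = ln 2 / 2.41 = 0.2876 h⁻¹
f_n = 1 − e^(−nkτ) = 1 − e^(−7 × 0.2876 × 2.00) = 1 − e^(−4.027) = 1 − 0.01784 ≈ 0.982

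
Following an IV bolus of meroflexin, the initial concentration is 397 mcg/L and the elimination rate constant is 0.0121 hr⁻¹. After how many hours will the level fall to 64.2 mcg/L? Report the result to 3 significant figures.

C(t) = C₀ e^(−kt)  ⇒  t = ln(C₀/C) / k
t = ln(397/64.2) / 0.01210 = 1.822 / 0.01210 ≈ 151 hours

151 hours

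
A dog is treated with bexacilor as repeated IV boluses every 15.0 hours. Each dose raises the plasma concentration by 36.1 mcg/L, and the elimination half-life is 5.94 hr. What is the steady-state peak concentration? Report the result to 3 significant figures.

k = ln 2 / 5.94 = 0.1167 hr⁻¹
Fraction remaining after one interval: e^(−kτ) = e^(−0.1167 × 15.0) = 0.1737
R = 1 / (1 − 0.1737) = 1.210
Css,max = 36.1 × 1.210 ≈ 43.7 mcg/L

43.7 mcg/L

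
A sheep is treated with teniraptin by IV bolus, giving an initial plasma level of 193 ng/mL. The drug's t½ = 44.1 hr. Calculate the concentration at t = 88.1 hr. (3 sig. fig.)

k = ln 2 / 44.1 = 0.01572 hr⁻¹
88.1 hr is 1.998 half-lives, so C = 193 × (1/2)^1.998 = 193 × 0.2504 ≈ 48.3 ng/mL

48.3 ng/mL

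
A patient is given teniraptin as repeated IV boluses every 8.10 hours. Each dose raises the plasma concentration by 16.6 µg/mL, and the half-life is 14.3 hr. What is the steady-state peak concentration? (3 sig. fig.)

51.1 µg/mL

k = ln 2 / 14.3 = 0.04847 hr⁻¹
Fraction remaining after one interval: e^(−kτ) = e^(−0.04847 × 8.10) = 0.6753
R = 1 / (1 − 0.6753) = 3.080
Css,max = 16.6 × 3.080 ≈ 51.1 µg/mL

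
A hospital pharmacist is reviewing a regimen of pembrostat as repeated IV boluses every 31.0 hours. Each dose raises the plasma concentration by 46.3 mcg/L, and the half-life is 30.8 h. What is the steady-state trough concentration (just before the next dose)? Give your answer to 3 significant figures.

45.9 mcg/L

k = ln 2 / 30.8 = 0.02250 h⁻¹
Fraction remaining after one interval: e^(−kτ) = e^(−0.02250 × 31.0) = 0.4978
R = 1 / (1 − 0.4978) = 1.991
Css,max = 46.3 × 1.991 = 92.19 mcg/L
Css,min = Css,max × e^(−kτ) = 92.19 × 0.4978 ≈ 45.9 mcg/L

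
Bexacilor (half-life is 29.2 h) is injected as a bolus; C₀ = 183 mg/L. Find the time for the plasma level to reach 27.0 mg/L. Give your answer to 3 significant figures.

k = ln 2 / 29.2 = 0.02374 h⁻¹
C(t) = C₀ e^(−kt)  ⇒  t = ln(C₀/C) / k
t = ln(183/27.0) / 0.02374 = 1.914 / 0.02374 ≈ 80.6 hours

80.6 hours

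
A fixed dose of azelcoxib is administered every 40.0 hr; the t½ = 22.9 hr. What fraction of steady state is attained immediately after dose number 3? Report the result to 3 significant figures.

k = ln 2 / 22.9 = 0.03027 hr⁻¹
f_n = 1 − e^(−nkτ) = 1 − e^(−3 × 0.03027 × 40.0) = 1 − e^(−3.632) = 1 − 0.02646 ≈ 0.974

0.974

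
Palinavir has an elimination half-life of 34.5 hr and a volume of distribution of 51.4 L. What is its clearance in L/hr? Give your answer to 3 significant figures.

k = ln 2 / t½ = ln 2 / 34.5 = 0.02009 hr⁻¹
CL = k · V = 0.02009 × 51.4 ≈ 1.03 L/hr

1.03 L/hr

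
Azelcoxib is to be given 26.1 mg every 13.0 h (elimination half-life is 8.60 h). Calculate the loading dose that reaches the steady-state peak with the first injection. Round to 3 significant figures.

40.2 mg

k = ln 2 / 8.60 = 0.08060 h⁻¹
Accumulation ratio R = 1 / (1 − e^(−kτ)) = 1 / (1 − e^(−0.08060×13.0)) = 1 / (1 − 0.3507) = 1.540
Loading dose = maintenance dose × R = 26.1 × 1.540 ≈ 40.2 mg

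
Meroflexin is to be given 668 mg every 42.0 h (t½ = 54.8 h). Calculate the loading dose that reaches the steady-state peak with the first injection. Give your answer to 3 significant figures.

1620 mg

k = ln 2 / 54.8 = 0.01265 h⁻¹
Accumulation ratio R = 1 / (1 − e^(−kτ)) = 1 / (1 − e^(−0.01265×42.0)) = 1 / (1 − 0.5879) = 2.426
Loading dose = maintenance dose × R = 668 × 2.426 ≈ 1620 mg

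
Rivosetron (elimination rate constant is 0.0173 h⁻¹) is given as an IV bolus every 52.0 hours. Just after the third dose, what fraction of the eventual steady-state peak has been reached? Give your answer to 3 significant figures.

0.933

f_n = 1 − e^(−nkτ) = 1 − e^(−3 × 0.01730 × 52.0) = 1 − e^(−2.699) = 1 − 0.06729 ≈ 0.933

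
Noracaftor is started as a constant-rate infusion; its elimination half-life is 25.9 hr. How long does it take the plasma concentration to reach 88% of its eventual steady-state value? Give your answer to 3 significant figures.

k = ln 2 / 25.9 = 0.02676 hr⁻¹
f = 1 − e^(−kt)  ⇒  t = −ln(1 − f) / k
t = −ln(1 − 0.88) / 0.02676 = 2.120 / 0.02676 ≈ 79.2 hours

79.2 hours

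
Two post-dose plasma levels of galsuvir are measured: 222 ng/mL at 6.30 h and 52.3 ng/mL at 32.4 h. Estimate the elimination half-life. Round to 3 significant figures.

12.5 hours

k = ln(C₁/C₂) / (t₂ − t₁) = ln(222/52.3) / (32.4 − 6.30)
  = 1.446 / 26.10 = 0.05539 h⁻¹
t½ = ln 2 / k = ln 2 / 0.05539 ≈ 12.5 hours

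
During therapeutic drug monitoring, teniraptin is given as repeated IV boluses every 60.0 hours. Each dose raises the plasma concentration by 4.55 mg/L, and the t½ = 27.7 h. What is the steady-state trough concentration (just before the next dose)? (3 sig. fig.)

k = ln 2 / 27.7 = 0.02502 h⁻¹
Fraction remaining after one interval: e^(−kτ) = e^(−0.02502 × 60.0) = 0.2228
R = 1 / (1 − 0.2228) = 1.287
Css,max = 4.55 × 1.287 = 5.854 mg/L
Css,min = Css,max × e^(−kτ) = 5.854 × 0.2228 ≈ 1.30 mg/L

1.30 mg/L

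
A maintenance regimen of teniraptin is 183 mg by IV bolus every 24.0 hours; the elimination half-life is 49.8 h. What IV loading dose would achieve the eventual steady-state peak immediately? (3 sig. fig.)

644 mg

k = ln 2 / 49.8 = 0.01392 h⁻¹
Accumulation ratio R = 1 / (1 − e^(−kτ)) = 1 / (1 − e^(−0.01392×24.0)) = 1 / (1 − 0.7160) = 3.521
Loading dose = maintenance dose × R = 183 × 3.521 ≈ 644 mg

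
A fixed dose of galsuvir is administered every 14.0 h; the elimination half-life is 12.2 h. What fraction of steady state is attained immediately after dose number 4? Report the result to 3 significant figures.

0.958

k = ln 2 / 12.2 = 0.05682 h⁻¹
f_n = 1 − e^(−nkτ) = 1 − e^(−4 × 0.05682 × 14.0) = 1 − e^(−3.182) = 1 − 0.04152 ≈ 0.958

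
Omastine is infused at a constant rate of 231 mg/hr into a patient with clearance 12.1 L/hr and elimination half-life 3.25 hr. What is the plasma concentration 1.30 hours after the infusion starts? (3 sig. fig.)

Css = rate / CL = 231 / 12.1 = 19.09 mg/L
k = ln 2 / 3.25 = 0.2133 hr⁻¹
C(t) = Css (1 − e^(−kt)) = 19.09 × (1 − e^(−0.2773)) = 19.09 × 0.2421 ≈ 4.62 mg/L

4.62 mg/L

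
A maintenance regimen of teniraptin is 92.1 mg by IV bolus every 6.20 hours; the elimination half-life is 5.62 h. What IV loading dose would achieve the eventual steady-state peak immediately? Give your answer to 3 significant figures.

k = ln 2 / 5.62 = 0.1233 h⁻¹
Accumulation ratio R = 1 / (1 − e^(−kτ)) = 1 / (1 − e^(−0.1233×6.20)) = 1 / (1 − 0.4655) = 1.871
Loading dose = maintenance dose × R = 92.1 × 1.871 ≈ 172 mg

172 mg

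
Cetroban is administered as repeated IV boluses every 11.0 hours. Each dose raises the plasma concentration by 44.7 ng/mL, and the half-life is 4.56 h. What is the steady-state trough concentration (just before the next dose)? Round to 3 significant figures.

10.3 ng/mL

k = ln 2 / 4.56 = 0.1520 h⁻¹
Fraction remaining after one interval: e^(−kτ) = e^(−0.1520 × 11.0) = 0.1879
R = 1 / (1 − 0.1879) = 1.231
Css,max = 44.7 × 1.231 = 55.04 ng/mL
Css,min = Css,max × e^(−kτ) = 55.04 × 0.1879 ≈ 10.3 ng/mL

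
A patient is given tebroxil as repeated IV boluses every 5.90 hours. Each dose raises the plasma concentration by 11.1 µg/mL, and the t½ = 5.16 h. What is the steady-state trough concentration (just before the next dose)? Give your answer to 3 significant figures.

9.18 µg/mL

k = ln 2 / 5.16 = 0.1343 h⁻¹
Fraction remaining after one interval: e^(−kτ) = e^(−0.1343 × 5.90) = 0.4527
R = 1 / (1 − 0.4527) = 1.827
Css,max = 11.1 × 1.827 = 20.28 µg/mL
Css,min = Css,max × e^(−kτ) = 20.28 × 0.4527 ≈ 9.18 µg/mL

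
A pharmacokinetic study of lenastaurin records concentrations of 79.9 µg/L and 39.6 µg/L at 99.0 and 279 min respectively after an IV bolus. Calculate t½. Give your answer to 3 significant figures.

178 minutes

k = ln(C₁/C₂) / (t₂ − t₁) = ln(79.9/39.6) / (279 − 99.0)
  = 0.7019 / 180.0 = 0.003900 min⁻¹
t½ = ln 2 / k = ln 2 / 0.003900 ≈ 178 minutes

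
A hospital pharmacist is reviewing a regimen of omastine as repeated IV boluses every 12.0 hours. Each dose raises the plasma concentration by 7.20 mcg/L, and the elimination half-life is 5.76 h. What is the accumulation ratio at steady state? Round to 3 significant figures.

1.31

k = ln 2 / 5.76 = 0.1203 h⁻¹
Fraction remaining after one interval: e^(−kτ) = e^(−0.1203 × 12.0) = 0.2360
R = 1 / (1 − 0.2360) = 1 / 0.7640 ≈ 1.31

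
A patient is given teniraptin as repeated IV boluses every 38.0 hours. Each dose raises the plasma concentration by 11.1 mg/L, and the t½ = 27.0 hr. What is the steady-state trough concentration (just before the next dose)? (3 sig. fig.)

k = ln 2 / 27.0 = 0.02567 hr⁻¹
Fraction remaining after one interval: e^(−kτ) = e^(−0.02567 × 38.0) = 0.3770
R = 1 / (1 − 0.3770) = 1.605
Css,max = 11.1 × 1.605 = 17.82 mg/L
Css,min = Css,max × e^(−kτ) = 17.82 × 0.3770 ≈ 6.72 mg/L

6.72 mg/L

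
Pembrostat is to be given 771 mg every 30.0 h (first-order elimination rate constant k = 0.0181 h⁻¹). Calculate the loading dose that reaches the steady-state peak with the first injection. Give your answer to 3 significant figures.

1840 mg

Accumulation ratio R = 1 / (1 − e^(−kτ)) = 1 / (1 − e^(−0.01810×30.0)) = 1 / (1 − 0.5810) = 2.387
Loading dose = maintenance dose × R = 771 × 2.387 ≈ 1840 mg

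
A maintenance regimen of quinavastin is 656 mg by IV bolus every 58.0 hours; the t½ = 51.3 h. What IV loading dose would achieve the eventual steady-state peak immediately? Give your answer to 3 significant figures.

1210 mg

k = ln 2 / 51.3 = 0.01351 h⁻¹
Accumulation ratio R = 1 / (1 − e^(−kτ)) = 1 / (1 − e^(−0.01351×58.0)) = 1 / (1 − 0.4567) = 1.841
Loading dose = maintenance dose × R = 656 × 1.841 ≈ 1210 mg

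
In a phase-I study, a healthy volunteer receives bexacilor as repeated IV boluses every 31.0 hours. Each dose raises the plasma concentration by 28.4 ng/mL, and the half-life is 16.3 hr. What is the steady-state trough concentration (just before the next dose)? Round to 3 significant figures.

k = ln 2 / 16.3 = 0.04252 hr⁻¹
Fraction remaining after one interval: e^(−kτ) = e^(−0.04252 × 31.0) = 0.2676
R = 1 / (1 − 0.2676) = 1.365
Css,max = 28.4 × 1.365 = 38.78 ng/mL
Css,min = Css,max × e^(−kτ) = 38.78 × 0.2676 ≈ 10.4 ng/mL

10.4 ng/mL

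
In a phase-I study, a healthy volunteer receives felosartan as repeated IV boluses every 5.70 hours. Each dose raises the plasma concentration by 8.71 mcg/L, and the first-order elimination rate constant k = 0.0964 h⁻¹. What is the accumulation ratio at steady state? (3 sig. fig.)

2.37

Fraction remaining after one interval: e^(−kτ) = e^(−0.09640 × 5.70) = 0.5772
R = 1 / (1 − 0.5772) = 1 / 0.4228 ≈ 2.37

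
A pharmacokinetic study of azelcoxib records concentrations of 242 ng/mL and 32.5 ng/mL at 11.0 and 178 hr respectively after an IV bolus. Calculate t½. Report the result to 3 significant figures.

57.7 hours

k = ln(C₁/C₂) / (t₂ − t₁) = ln(242/32.5) / (178 − 11.0)
  = 2.008 / 167.0 = 0.01202 hr⁻¹
t½ = ln 2 / k = ln 2 / 0.01202 ≈ 57.7 hours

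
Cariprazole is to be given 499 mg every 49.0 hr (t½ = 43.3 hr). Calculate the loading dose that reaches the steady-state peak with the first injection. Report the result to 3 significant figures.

918 mg

k = ln 2 / 43.3 = 0.01601 hr⁻¹
Accumulation ratio R = 1 / (1 − e^(−kτ)) = 1 / (1 − e^(−0.01601×49.0)) = 1 / (1 − 0.4564) = 1.840
Loading dose = maintenance dose × R = 499 × 1.840 ≈ 918 mg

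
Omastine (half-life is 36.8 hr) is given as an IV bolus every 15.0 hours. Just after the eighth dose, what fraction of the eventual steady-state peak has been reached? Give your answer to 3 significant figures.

0.896

k = ln 2 / 36.8 = 0.01884 hr⁻¹
f_n = 1 − e^(−nkτ) = 1 − e^(−8 × 0.01884 × 15.0) = 1 − e^(−2.260) = 1 − 0.1043 ≈ 0.896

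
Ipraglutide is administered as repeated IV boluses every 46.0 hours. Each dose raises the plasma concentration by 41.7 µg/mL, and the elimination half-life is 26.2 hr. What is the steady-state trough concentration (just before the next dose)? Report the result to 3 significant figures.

k = ln 2 / 26.2 = 0.02646 hr⁻¹
Fraction remaining after one interval: e^(−kτ) = e^(−0.02646 × 46.0) = 0.2961
R = 1 / (1 − 0.2961) = 1.421
Css,max = 41.7 × 1.421 = 59.24 µg/mL
Css,min = Css,max × e^(−kτ) = 59.24 × 0.2961 ≈ 17.5 µg/mL

17.5 µg/mL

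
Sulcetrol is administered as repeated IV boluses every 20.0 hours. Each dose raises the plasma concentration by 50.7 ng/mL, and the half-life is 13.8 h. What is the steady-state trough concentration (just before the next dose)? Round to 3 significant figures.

k = ln 2 / 13.8 = 0.05023 h⁻¹
Fraction remaining after one interval: e^(−kτ) = e^(−0.05023 × 20.0) = 0.3662
R = 1 / (1 − 0.3662) = 1.578
Css,max = 50.7 × 1.578 = 79.99 ng/mL
Css,min = Css,max × e^(−kτ) = 79.99 × 0.3662 ≈ 29.3 ng/mL

29.3 ng/mL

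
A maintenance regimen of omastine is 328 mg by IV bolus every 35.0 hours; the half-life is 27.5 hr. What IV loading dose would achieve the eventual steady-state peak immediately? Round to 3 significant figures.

560 mg

k = ln 2 / 27.5 = 0.02521 hr⁻¹
Accumulation ratio R = 1 / (1 − e^(−kτ)) = 1 / (1 − e^(−0.02521×35.0)) = 1 / (1 − 0.4139) = 1.706
Loading dose = maintenance dose × R = 328 × 1.706 ≈ 560 mg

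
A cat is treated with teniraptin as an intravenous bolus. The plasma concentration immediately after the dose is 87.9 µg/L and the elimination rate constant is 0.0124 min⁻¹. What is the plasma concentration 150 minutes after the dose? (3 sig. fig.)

C(t) = C₀ e^(−kt) = 87.9 × e^(−0.01240 × 150) = 87.9 × e^(−1.860) = 87.9 × 0.1557 ≈ 13.7 µg/L

13.7 µg/L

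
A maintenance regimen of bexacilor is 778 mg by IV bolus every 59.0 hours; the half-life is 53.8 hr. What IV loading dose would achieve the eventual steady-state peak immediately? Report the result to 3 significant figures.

1460 mg

k = ln 2 / 53.8 = 0.01288 hr⁻¹
Accumulation ratio R = 1 / (1 − e^(−kτ)) = 1 / (1 − e^(−0.01288×59.0)) = 1 / (1 − 0.4676) = 1.878
Loading dose = maintenance dose × R = 778 × 1.878 ≈ 1460 mg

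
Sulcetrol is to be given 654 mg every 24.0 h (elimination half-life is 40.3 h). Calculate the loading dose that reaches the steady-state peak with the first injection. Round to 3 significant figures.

1930 mg

k = ln 2 / 40.3 = 0.01720 h⁻¹
Accumulation ratio R = 1 / (1 − e^(−kτ)) = 1 / (1 − e^(−0.01720×24.0)) = 1 / (1 − 0.6618) = 2.957
Loading dose = maintenance dose × R = 654 × 2.957 ≈ 1930 mg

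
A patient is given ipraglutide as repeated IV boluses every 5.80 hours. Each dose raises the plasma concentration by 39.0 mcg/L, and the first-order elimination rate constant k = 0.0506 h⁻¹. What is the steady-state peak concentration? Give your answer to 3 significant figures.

Fraction remaining after one interval: e^(−kτ) = e^(−0.05060 × 5.80) = 0.7457
R = 1 / (1 − 0.7457) = 3.932
Css,max = 39.0 × 3.932 ≈ 153 mcg/L

153 mcg/L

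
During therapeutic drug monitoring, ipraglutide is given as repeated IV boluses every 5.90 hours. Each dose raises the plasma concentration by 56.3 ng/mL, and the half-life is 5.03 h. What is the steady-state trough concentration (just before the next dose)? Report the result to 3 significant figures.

k = ln 2 / 5.03 = 0.1378 h⁻¹
Fraction remaining after one interval: e^(−kτ) = e^(−0.1378 × 5.90) = 0.4435
R = 1 / (1 − 0.4435) = 1.797
Css,max = 56.3 × 1.797 = 101.2 ng/mL
Css,min = Css,max × e^(−kτ) = 101.2 × 0.4435 ≈ 44.9 ng/mL

44.9 ng/mL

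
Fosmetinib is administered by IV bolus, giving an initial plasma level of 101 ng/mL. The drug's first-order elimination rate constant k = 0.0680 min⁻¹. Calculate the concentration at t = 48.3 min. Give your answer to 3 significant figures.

C(t) = C₀ e^(−kt) = 101 × e^(−0.06800 × 48.3) = 101 × e^(−3.284) = 101 × 0.03746 ≈ 3.78 ng/mL

3.78 ng/mL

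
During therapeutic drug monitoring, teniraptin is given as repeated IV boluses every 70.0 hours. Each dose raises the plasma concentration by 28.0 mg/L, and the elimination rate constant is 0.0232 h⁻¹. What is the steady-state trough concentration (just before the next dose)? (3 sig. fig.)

6.87 mg/L

Fraction remaining after one interval: e^(−kτ) = e^(−0.02320 × 70.0) = 0.1971
R = 1 / (1 − 0.1971) = 1.245
Css,max = 28.0 × 1.245 = 34.87 mg/L
Css,min = Css,max × e^(−kτ) = 34.87 × 0.1971 ≈ 6.87 mg/L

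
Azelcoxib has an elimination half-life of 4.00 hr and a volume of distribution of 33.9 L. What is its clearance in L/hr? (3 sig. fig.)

5.87 L/hr

k = ln 2 / t½ = ln 2 / 4.00 = 0.1733 hr⁻¹
CL = k · V = 0.1733 × 33.9 ≈ 5.87 L/hr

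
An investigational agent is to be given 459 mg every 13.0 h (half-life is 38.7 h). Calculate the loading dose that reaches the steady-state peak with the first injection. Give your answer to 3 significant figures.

2210 mg

k = ln 2 / 38.7 = 0.01791 h⁻¹
Accumulation ratio R = 1 / (1 − e^(−kτ)) = 1 / (1 − e^(−0.01791×13.0)) = 1 / (1 − 0.7923) = 4.814
Loading dose = maintenance dose × R = 459 × 4.814 ≈ 2210 mg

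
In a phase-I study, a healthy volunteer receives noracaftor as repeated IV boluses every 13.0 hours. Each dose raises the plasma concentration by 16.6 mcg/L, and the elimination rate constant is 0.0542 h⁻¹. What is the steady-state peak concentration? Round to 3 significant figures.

Fraction remaining after one interval: e^(−kτ) = e^(−0.05420 × 13.0) = 0.4943
R = 1 / (1 − 0.4943) = 1.977
Css,max = 16.6 × 1.977 ≈ 32.8 mcg/L

32.8 mcg/L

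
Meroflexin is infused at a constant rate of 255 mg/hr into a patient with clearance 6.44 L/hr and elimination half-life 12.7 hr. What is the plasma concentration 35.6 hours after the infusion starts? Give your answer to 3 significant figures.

33.9 mg/L

Css = rate / CL = 255 / 6.44 = 39.60 mg/L
k = ln 2 / 12.7 = 0.05458 hr⁻¹
C(t) = Css (1 − e^(−kt)) = 39.60 × (1 − e^(−1.943)) = 39.60 × 0.8567 ≈ 33.9 mg/L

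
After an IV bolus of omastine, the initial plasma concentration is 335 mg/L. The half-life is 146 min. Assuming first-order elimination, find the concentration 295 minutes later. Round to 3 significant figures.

82.6 mg/L

k = ln 2 / 146 = 0.004748 min⁻¹
295 min is 2.021 half-lives, so C = 335 × (1/2)^2.021 = 335 × 0.2465 ≈ 82.6 mg/L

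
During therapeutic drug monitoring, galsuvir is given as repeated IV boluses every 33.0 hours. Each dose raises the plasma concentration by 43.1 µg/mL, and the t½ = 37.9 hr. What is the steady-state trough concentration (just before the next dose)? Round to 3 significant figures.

52.0 µg/mL

k = ln 2 / 37.9 = 0.01829 hr⁻¹
Fraction remaining after one interval: e^(−kτ) = e^(−0.01829 × 33.0) = 0.5469
R = 1 / (1 − 0.5469) = 2.207
Css,max = 43.1 × 2.207 = 95.12 µg/mL
Css,min = Css,max × e^(−kτ) = 95.12 × 0.5469 ≈ 52.0 µg/mL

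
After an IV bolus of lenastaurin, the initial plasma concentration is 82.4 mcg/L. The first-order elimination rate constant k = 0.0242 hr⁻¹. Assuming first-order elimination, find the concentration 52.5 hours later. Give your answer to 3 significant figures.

23.1 mcg/L

C(t) = C₀ e^(−kt) = 82.4 × e^(−0.02420 × 52.5) = 82.4 × e^(−1.270) = 82.4 × 0.2807 ≈ 23.1 mcg/L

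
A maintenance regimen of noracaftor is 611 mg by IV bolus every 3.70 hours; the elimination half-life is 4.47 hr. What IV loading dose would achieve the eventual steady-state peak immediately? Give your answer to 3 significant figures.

1400 mg

k = ln 2 / 4.47 = 0.1551 hr⁻¹
Accumulation ratio R = 1 / (1 − e^(−kτ)) = 1 / (1 − e^(−0.1551×3.70)) = 1 / (1 − 0.5634) = 2.290
Loading dose = maintenance dose × R = 611 × 2.290 ≈ 1400 mg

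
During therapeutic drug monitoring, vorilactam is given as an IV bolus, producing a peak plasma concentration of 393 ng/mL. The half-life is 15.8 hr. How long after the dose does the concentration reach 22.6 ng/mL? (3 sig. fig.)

65.1 hours

k = ln 2 / 15.8 = 0.04387 hr⁻¹
C(t) = C₀ e^(−kt)  ⇒  t = ln(C₀/C) / k
t = ln(393/22.6) / 0.04387 = 2.856 / 0.04387 ≈ 65.1 hours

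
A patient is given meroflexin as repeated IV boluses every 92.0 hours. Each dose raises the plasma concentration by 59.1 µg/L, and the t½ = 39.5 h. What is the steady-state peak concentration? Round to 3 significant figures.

73.8 µg/L

k = ln 2 / 39.5 = 0.01755 h⁻¹
Fraction remaining after one interval: e^(−kτ) = e^(−0.01755 × 92.0) = 0.1990
R = 1 / (1 − 0.1990) = 1.248
Css,max = 59.1 × 1.248 ≈ 73.8 µg/L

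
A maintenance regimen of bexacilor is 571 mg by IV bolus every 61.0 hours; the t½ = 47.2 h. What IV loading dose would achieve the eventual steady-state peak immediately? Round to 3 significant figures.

965 mg

k = ln 2 / 47.2 = 0.01469 h⁻¹
Accumulation ratio R = 1 / (1 − e^(−kτ)) = 1 / (1 − e^(−0.01469×61.0)) = 1 / (1 − 0.4083) = 1.690
Loading dose = maintenance dose × R = 571 × 1.690 ≈ 965 mg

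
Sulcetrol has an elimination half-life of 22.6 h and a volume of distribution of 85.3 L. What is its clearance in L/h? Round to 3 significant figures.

2.62 L/h

k = ln 2 / t½ = ln 2 / 22.6 = 0.03067 h⁻¹
CL = k · V = 0.03067 × 85.3 ≈ 2.62 L/h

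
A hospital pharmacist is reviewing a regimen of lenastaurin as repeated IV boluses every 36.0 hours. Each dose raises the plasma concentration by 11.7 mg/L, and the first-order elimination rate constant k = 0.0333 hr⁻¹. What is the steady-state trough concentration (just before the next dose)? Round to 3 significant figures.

5.05 mg/L

Fraction remaining after one interval: e^(−kτ) = e^(−0.03330 × 36.0) = 0.3016
R = 1 / (1 − 0.3016) = 1.432
Css,max = 11.7 × 1.432 = 16.75 mg/L
Css,min = Css,max × e^(−kτ) = 16.75 × 0.3016 ≈ 5.05 mg/L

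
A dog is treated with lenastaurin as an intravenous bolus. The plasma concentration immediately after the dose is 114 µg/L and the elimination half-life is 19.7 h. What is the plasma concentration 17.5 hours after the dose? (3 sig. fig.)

k = ln 2 / 19.7 = 0.03519 h⁻¹
C(t) = C₀ e^(−kt) = 114 × e^(−0.03519 × 17.5) = 114 × e^(−0.6157) = 114 × 0.5402 ≈ 61.6 µg/L

61.6 µg/L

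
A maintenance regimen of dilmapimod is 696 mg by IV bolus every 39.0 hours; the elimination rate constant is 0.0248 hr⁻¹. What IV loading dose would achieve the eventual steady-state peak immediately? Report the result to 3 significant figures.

Accumulation ratio R = 1 / (1 − e^(−kτ)) = 1 / (1 − e^(−0.02480×39.0)) = 1 / (1 − 0.3801) = 1.613
Loading dose = maintenance dose × R = 696 × 1.613 ≈ 1120 mg

1120 mg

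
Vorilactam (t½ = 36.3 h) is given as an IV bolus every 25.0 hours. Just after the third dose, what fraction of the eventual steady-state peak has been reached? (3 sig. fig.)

k = ln 2 / 36.3 = 0.01909 h⁻¹
f_n = 1 − e^(−nkτ) = 1 − e^(−3 × 0.01909 × 25.0) = 1 − e^(−1.432) = 1 − 0.2388 ≈ 0.761

0.761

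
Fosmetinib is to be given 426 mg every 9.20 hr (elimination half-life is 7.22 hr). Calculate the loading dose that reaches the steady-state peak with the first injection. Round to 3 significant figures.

k = ln 2 / 7.22 = 0.09600 hr⁻¹
Accumulation ratio R = 1 / (1 − e^(−kτ)) = 1 / (1 − e^(−0.09600×9.20)) = 1 / (1 − 0.4134) = 1.705
Loading dose = maintenance dose × R = 426 × 1.705 ≈ 726 mg

726 mg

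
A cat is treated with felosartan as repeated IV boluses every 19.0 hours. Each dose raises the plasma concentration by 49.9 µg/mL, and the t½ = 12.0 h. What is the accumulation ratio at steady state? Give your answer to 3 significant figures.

1.50

k = ln 2 / 12.0 = 0.05776 h⁻¹
Fraction remaining after one interval: e^(−kτ) = e^(−0.05776 × 19.0) = 0.3337
R = 1 / (1 − 0.3337) = 1 / 0.6663 ≈ 1.50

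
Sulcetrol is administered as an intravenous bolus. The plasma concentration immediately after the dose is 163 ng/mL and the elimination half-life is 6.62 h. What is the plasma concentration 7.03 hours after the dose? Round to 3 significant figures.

78.1 ng/mL

k = ln 2 / 6.62 = 0.1047 h⁻¹
7.03 h is 1.062 half-lives, so C = 163 × (1/2)^1.062 = 163 × 0.4790 ≈ 78.1 ng/mL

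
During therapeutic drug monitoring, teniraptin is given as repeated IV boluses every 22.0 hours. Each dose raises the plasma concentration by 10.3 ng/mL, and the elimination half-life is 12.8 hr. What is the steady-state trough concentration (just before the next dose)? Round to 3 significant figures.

k = ln 2 / 12.8 = 0.05415 hr⁻¹
Fraction remaining after one interval: e^(−kτ) = e^(−0.05415 × 22.0) = 0.3038
R = 1 / (1 − 0.3038) = 1.436
Css,max = 10.3 × 1.436 = 14.79 ng/mL
Css,min = Css,max × e^(−kτ) = 14.79 × 0.3038 ≈ 4.49 ng/mL

4.49 ng/mL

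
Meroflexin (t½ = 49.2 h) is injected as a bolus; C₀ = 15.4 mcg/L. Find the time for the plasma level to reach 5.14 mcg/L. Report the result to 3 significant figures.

k = ln 2 / 49.2 = 0.01409 h⁻¹
C(t) = C₀ e^(−kt)  ⇒  t = ln(C₀/C) / k
t = ln(15.4/5.14) / 0.01409 = 1.097 / 0.01409 ≈ 77.9 hours

77.9 hours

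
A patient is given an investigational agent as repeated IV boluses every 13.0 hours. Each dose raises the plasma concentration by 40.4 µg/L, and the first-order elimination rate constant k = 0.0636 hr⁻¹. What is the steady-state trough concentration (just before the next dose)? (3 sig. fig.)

Fraction remaining after one interval: e^(−kτ) = e^(−0.06360 × 13.0) = 0.4374
R = 1 / (1 − 0.4374) = 1.778
Css,max = 40.4 × 1.778 = 71.82 µg/L
Css,min = Css,max × e^(−kτ) = 71.82 × 0.4374 ≈ 31.4 µg/L

31.4 µg/L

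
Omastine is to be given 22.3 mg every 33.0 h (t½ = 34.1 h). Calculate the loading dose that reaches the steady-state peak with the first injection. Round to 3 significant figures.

k = ln 2 / 34.1 = 0.02033 h⁻¹
Accumulation ratio R = 1 / (1 − e^(−kτ)) = 1 / (1 − e^(−0.02033×33.0)) = 1 / (1 − 0.5113) = 2.046
Loading dose = maintenance dose × R = 22.3 × 2.046 ≈ 45.6 mg

45.6 mg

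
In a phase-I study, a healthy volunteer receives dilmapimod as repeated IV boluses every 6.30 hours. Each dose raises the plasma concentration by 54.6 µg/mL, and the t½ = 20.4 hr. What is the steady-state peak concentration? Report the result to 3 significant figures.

283 µg/mL

k = ln 2 / 20.4 = 0.03398 hr⁻¹
Fraction remaining after one interval: e^(−kτ) = e^(−0.03398 × 6.30) = 0.8073
R = 1 / (1 − 0.8073) = 5.189
Css,max = 54.6 × 5.189 ≈ 283 µg/mL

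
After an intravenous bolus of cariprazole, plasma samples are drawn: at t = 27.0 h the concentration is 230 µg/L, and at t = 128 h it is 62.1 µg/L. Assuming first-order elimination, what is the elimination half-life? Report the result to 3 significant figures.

k = ln(C₁/C₂) / (t₂ − t₁) = ln(230/62.1) / (128 − 27.0)
  = 1.309 / 101.0 = 0.01296 h⁻¹
t½ = ln 2 / k = ln 2 / 0.01296 ≈ 53.5 hours

53.5 hours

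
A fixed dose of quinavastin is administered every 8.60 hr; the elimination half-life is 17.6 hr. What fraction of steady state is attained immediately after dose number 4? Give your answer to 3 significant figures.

k = ln 2 / 17.6 = 0.03938 hr⁻¹
f_n = 1 − e^(−nkτ) = 1 − e^(−4 × 0.03938 × 8.60) = 1 − e^(−1.355) = 1 − 0.2580 ≈ 0.742

0.742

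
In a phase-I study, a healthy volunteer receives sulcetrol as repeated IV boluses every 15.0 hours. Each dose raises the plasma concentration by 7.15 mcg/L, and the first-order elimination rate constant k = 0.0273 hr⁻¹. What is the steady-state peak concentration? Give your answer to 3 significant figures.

Fraction remaining after one interval: e^(−kτ) = e^(−0.02730 × 15.0) = 0.6640
R = 1 / (1 − 0.6640) = 2.976
Css,max = 7.15 × 2.976 ≈ 21.3 mcg/L

21.3 mcg/L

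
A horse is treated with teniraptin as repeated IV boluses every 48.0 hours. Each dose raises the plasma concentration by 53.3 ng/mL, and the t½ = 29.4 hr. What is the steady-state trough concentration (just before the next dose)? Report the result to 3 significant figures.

k = ln 2 / 29.4 = 0.02358 hr⁻¹
Fraction remaining after one interval: e^(−kτ) = e^(−0.02358 × 48.0) = 0.3225
R = 1 / (1 − 0.3225) = 1.476
Css,max = 53.3 × 1.476 = 78.67 ng/mL
Css,min = Css,max × e^(−kτ) = 78.67 × 0.3225 ≈ 25.4 ng/mL

25.4 ng/mL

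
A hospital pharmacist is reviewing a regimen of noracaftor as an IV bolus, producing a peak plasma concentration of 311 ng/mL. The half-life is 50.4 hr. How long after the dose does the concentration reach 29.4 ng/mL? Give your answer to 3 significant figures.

172 hours

k = ln 2 / 50.4 = 0.01375 hr⁻¹
C(t) = C₀ e^(−kt)  ⇒  t = ln(C₀/C) / k
t = ln(311/29.4) / 0.01375 = 2.359 / 0.01375 ≈ 172 hours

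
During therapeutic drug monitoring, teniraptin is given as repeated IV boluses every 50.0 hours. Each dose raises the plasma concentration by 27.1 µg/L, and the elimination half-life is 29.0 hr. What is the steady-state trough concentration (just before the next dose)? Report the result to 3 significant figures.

k = ln 2 / 29.0 = 0.02390 hr⁻¹
Fraction remaining after one interval: e^(−kτ) = e^(−0.02390 × 50.0) = 0.3027
R = 1 / (1 − 0.3027) = 1.434
Css,max = 27.1 × 1.434 = 38.86 µg/L
Css,min = Css,max × e^(−kτ) = 38.86 × 0.3027 ≈ 11.8 µg/L

11.8 µg/L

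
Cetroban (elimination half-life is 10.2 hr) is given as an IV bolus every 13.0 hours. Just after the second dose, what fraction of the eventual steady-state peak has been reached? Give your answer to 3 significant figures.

0.829

k = ln 2 / 10.2 = 0.06796 hr⁻¹
f_n = 1 − e^(−nkτ) = 1 − e^(−2 × 0.06796 × 13.0) = 1 − e^(−1.767) = 1 − 0.1709 ≈ 0.829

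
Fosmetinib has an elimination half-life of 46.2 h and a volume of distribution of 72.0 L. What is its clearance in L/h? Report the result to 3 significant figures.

1.08 L/h

k = ln 2 / t½ = ln 2 / 46.2 = 0.01500 h⁻¹
CL = k · V = 0.01500 × 72.0 ≈ 1.08 L/h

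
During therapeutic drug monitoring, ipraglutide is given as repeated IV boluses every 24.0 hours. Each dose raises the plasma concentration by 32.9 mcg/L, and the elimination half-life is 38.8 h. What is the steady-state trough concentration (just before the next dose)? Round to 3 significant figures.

k = ln 2 / 38.8 = 0.01786 h⁻¹
Fraction remaining after one interval: e^(−kτ) = e^(−0.01786 × 24.0) = 0.6513
R = 1 / (1 − 0.6513) = 2.868
Css,max = 32.9 × 2.868 = 94.36 mcg/L
Css,min = Css,max × e^(−kτ) = 94.36 × 0.6513 ≈ 61.5 mcg/L

61.5 mcg/L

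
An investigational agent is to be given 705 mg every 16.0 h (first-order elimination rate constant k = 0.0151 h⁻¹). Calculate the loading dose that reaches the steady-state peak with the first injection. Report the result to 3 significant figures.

3280 mg

Accumulation ratio R = 1 / (1 − e^(−kτ)) = 1 / (1 − e^(−0.01510×16.0)) = 1 / (1 − 0.7854) = 4.659
Loading dose = maintenance dose × R = 705 × 4.659 ≈ 3280 mg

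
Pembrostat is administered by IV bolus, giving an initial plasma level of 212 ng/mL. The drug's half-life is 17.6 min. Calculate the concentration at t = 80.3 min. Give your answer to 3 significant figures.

k = ln 2 / 17.6 = 0.03938 min⁻¹
C(t) = C₀ e^(−kt) = 212 × e^(−0.03938 × 80.3) = 212 × e^(−3.162) = 212 × 0.04232 ≈ 8.97 ng/mL

8.97 ng/mL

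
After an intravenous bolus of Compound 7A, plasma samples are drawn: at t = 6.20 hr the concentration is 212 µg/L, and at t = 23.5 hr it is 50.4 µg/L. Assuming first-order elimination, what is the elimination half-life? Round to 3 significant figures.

k = ln(C₁/C₂) / (t₂ − t₁) = ln(212/50.4) / (23.5 − 6.20)
  = 1.437 / 17.30 = 0.08304 hr⁻¹
t½ = ln 2 / k = ln 2 / 0.08304 ≈ 8.35 hours

8.35 hours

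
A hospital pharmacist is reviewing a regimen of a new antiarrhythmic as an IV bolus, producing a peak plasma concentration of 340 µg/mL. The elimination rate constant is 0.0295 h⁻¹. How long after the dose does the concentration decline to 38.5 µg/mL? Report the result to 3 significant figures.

73.8 hours

C(t) = C₀ e^(−kt)  ⇒  t = ln(C₀/C) / k
t = ln(340/38.5) / 0.02950 = 2.178 / 0.02950 ≈ 73.8 hours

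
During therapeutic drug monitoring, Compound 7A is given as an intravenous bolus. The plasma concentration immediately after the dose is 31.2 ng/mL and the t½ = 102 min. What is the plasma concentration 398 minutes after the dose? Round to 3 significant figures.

k = ln 2 / 102 = 0.006796 min⁻¹
398 min is 3.902 half-lives, so C = 31.2 × (1/2)^3.902 = 31.2 × 0.06689 ≈ 2.09 ng/mL

2.09 ng/mL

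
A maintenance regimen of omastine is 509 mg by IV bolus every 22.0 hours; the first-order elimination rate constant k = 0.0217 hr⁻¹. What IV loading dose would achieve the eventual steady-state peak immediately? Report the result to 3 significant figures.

1340 mg

Accumulation ratio R = 1 / (1 − e^(−kτ)) = 1 / (1 − e^(−0.02170×22.0)) = 1 / (1 − 0.6204) = 2.634
Loading dose = maintenance dose × R = 509 × 2.634 ≈ 1340 mg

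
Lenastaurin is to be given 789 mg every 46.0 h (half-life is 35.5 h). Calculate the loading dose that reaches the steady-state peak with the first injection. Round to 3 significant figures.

k = ln 2 / 35.5 = 0.01953 h⁻¹
Accumulation ratio R = 1 / (1 − e^(−kτ)) = 1 / (1 − e^(−0.01953×46.0)) = 1 / (1 − 0.4073) = 1.687
Loading dose = maintenance dose × R = 789 × 1.687 ≈ 1330 mg

1330 mg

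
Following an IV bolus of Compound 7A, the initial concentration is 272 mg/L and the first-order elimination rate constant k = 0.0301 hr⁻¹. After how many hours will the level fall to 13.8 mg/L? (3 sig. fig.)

99.0 hours

C(t) = C₀ e^(−kt)  ⇒  t = ln(C₀/C) / k
t = ln(272/13.8) / 0.03010 = 2.981 / 0.03010 ≈ 99.0 hours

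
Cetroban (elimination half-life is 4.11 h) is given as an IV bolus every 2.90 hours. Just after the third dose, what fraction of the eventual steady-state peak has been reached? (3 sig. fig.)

k = ln 2 / 4.11 = 0.1686 h⁻¹
f_n = 1 − e^(−nkτ) = 1 − e^(−3 × 0.1686 × 2.90) = 1 − e^(−1.467) = 1 − 0.2306 ≈ 0.769

0.769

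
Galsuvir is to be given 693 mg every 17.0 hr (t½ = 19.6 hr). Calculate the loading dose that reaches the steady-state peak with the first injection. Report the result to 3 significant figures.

k = ln 2 / 19.6 = 0.03536 hr⁻¹
Accumulation ratio R = 1 / (1 − e^(−kτ)) = 1 / (1 − e^(−0.03536×17.0)) = 1 / (1 − 0.5482) = 2.213
Loading dose = maintenance dose × R = 693 × 2.213 ≈ 1530 mg

1530 mg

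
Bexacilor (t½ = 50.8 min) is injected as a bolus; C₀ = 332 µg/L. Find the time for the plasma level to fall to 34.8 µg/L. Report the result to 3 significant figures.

k = ln 2 / 50.8 = 0.01364 min⁻¹
C(t) = C₀ e^(−kt)  ⇒  t = ln(C₀/C) / k
t = ln(332/34.8) / 0.01364 = 2.256 / 0.01364 ≈ 165 minutes

165 minutes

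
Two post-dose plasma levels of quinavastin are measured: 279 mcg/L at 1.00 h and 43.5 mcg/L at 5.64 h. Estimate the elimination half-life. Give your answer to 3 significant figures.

1.73 hours

k = ln(C₁/C₂) / (t₂ − t₁) = ln(279/43.5) / (5.64 − 1.00)
  = 1.858 / 4.640 = 0.4005 h⁻¹
t½ = ln 2 / k = ln 2 / 0.4005 ≈ 1.73 hours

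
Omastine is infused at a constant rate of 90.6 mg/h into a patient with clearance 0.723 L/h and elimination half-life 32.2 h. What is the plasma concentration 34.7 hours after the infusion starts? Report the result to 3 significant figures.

65.9 µg/mL

Css = rate / CL = 90.6 / 0.723 = 125.3 µg/mL
k = ln 2 / 32.2 = 0.02153 h⁻¹
C(t) = Css (1 − e^(−kt)) = 125.3 × (1 − e^(−0.7470)) = 125.3 × 0.5262 ≈ 65.9 µg/mL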